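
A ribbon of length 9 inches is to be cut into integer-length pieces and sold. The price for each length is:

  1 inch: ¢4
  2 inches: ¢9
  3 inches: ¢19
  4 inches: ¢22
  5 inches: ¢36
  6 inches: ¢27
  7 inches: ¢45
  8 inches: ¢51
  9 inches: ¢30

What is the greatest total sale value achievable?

Consider every possible first cut. R[k] is the best of p[i]+R[k−i] over all sellable i≤k.
R[1] = 4
R[2] = 9
R[3] = 19
R[4] = 23  (first piece 1, then R[3]=19)
R[5] = 36
R[6] = 40  (first piece 1, then R[5]=36)
R[7] = 45  (first piece 2, then R[5]=36)
R[8] = 55  (first piece 3, then R[5]=36)
R[9] = 59  (first piece 1, then R[8]=55)
One optimal cutting: 5 + 3 + 1 → ¢36 + ¢19 + ¢4 = ¢59.

59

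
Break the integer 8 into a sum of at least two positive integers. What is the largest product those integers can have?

18

Define P[k] = max over 1≤i<k of i · max(k−i, P[k−i]); the inner max lets the remainder stay uncut if that's better.
P[2] = 1×max(1,0) = 1×1 = 1
P[3] = max(1×2, 2×1) = 2
P[4] = max(1×3, 2×2, 3×1) = 4
P[5] = max(1×4, 2×3, 3×2, 4×1) = 6
P[6] = max(1×6, 2×4, 3×3, 4×2, 5×1) = 9
P[7] = max(1×9, 2×6, 3×4, 4×3, 5×2, 6×1) = 12
P[8] = max(1×12, 2×9, 3×6, …, 6×2, 7×1) = 18
One optimal split: 3 + 3 + 2; product 3×3×2 = 18.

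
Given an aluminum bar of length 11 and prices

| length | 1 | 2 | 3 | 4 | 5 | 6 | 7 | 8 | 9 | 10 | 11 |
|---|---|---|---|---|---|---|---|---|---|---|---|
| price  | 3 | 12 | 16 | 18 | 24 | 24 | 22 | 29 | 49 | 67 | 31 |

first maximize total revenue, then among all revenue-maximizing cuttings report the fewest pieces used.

2

Consider every possible first cut. r[k] is the best of p[i]+r[k−i] over all sellable i≤k.
r[1] = 3
r[2] = 12
r[3] = 16
r[4] = 24  (first piece 2, then r[2]=12)
r[5] = 28  (first piece 2, then r[3]=16)
r[6] = 36  (first piece 2, then r[4]=24)
r[7] = 40  (first piece 2, then r[5]=28)
r[8] = 48  (first piece 2, then r[6]=36)
r[9] = 52  (first piece 2, then r[7]=40)
r[10] = 67
r[11] = 70  (first piece 1, then r[10]=67)
Maximum revenue is $70.
Now minimize piece count subject to staying optimal: for each k, pieces[k] = 1 + min over i with p[i]+r[k−i]=r[k] of pieces[k−i].
pieces[8] = 4
pieces[9] = 4
pieces[10] = 1
pieces[11] = 2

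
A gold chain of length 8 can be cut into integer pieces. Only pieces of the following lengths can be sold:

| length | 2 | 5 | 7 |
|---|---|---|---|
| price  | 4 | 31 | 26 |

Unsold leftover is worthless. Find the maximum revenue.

35

Consider every possible first cut. r[k] is the best of p[i]+r[k−i] over all sellable i≤k.
r[1] = 0
r[2] = 4
r[3] = 4
r[4] = 8  (first piece 2, then r[2]=4)
r[5] = 31
r[6] = 31
r[7] = 35  (first piece 2, then r[5]=31)
r[8] = 35
One optimal cutting: pieces 5 + 2 with 1 inch of scrap → $35.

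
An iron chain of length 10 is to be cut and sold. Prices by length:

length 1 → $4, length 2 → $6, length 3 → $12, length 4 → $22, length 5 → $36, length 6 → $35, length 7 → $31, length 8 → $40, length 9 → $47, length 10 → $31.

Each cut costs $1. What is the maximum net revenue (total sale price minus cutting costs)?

Consider every possible first cut. r[k] is the best of p[i]+r[k−i] over all sellable i≤k, charging 1 whenever i<k.
r[1] = 4
r[2] = 7  (first piece 1, then r[1]=4)
r[3] = 12
r[4] = 22
r[5] = 36
r[6] = 39  (first piece 1, then r[5]=36)
r[7] = 42  (first piece 1, then r[6]=39)
r[8] = 47  (first piece 3, then r[5]=36)
r[9] = 57  (first piece 4, then r[5]=36)
r[10] = 71  (first piece 5, then r[5]=36)
One optimal plan: pieces 5 + 5 (1 cut) → $72 − $1 = $71.

71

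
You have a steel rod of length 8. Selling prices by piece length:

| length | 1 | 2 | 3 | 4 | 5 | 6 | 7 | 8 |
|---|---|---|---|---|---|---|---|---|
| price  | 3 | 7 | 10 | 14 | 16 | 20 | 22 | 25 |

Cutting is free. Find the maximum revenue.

Let best[k] be the best obtainable value from length k. For each k, try every first piece i and keep the best of price[i] + best[k−i].
best[1] = 3
best[2] = 7
best[3] = 10  (first piece 1, then best[2]=7)
best[4] = 14  (first piece 2, then best[2]=7)
best[5] = 17  (first piece 1, then best[4]=14)
best[6] = 21  (first piece 2, then best[4]=14)
best[7] = 24  (first piece 1, then best[6]=21)
best[8] = 28  (first piece 2, then best[6]=21)
One optimal cutting: 2 + 2 + 2 + 2 → $7 + $7 + $7 + $7 = $28.

28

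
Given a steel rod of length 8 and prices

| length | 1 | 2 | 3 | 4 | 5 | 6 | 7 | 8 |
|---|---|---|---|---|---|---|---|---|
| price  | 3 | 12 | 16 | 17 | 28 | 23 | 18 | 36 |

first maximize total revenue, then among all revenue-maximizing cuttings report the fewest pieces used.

Let r[k] be the best obtainable value from length k. For each k, try every first piece i and keep the best of price[i] + r[k−i].
r[1] = 3
r[2] = 12
r[3] = 16
r[4] = 24  (first piece 2, then r[2]=12)
r[5] = 28  (first piece 2, then r[3]=16)
r[6] = 36  (first piece 2, then r[4]=24)
r[7] = 40  (first piece 2, then r[5]=28)
r[8] = 48  (first piece 2, then r[6]=36)
Maximum revenue is $48.
Now minimize piece count subject to staying optimal: for each k, pieces[k] = 1 + min over i with p[i]+r[k−i]=r[k] of pieces[k−i].
pieces[5] = 1
pieces[6] = 3
pieces[7] = 2
pieces[8] = 4

4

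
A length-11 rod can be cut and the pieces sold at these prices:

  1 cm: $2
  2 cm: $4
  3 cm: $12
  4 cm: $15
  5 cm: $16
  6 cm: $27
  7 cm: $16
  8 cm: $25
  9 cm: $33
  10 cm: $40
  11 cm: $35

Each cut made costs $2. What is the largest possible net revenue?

41

Let r[k] be the best obtainable value from length k. For each k, try every first piece i and keep the best of price[i] + r[k−i] minus the 2 cut fee when i<k.
r[1] = 2
r[2] = max(2+2-2, 4+0) = 4
r[3] = max(2+4-2, 4+2-2, 12+0) = 12
r[4] = max(2+12-2, 4+4-2, 12+2-2, 15+0) = 15
r[5] = max(2+15-2, 4+12-2, 12+4-2, 15+2-2, 16+0) = 16
r[6] = max(2+16-2, 4+15-2, 12+12-2, 15+4-2, 16+2-2, 27+0) = 27
r[7] = max(2+27-2, 4+16-2, 12+15-2, …, 27+2-2, 16+0) = 27
r[8] = max(2+27-2, 4+27-2, 12+16-2, …, 16+2-2, 25+0) = 29
r[9] = max(2+29-2, 4+27-2, 12+27-2, …, 25+2-2, 33+0) = 37
r[10] = max(2+37-2, 4+29-2, 12+27-2, …, 33+2-2, 40+0) = 40
r[11] = max(2+40-2, 4+37-2, 12+29-2, …, 40+2-2, 35+0) = 41
One optimal plan: pieces 6 + 5 (1 cut) → $43 − $2 = $41.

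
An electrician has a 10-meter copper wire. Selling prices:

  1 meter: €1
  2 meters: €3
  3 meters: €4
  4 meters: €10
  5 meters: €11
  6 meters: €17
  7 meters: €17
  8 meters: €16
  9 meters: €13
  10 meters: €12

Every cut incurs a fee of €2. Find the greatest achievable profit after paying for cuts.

Let v[k] be the best obtainable value from length k. For each k, try every first piece i and keep the best of price[i] + v[k−i] minus the 2 cut fee when i<k.
v[1] = 1
v[2] = 3
v[3] = 4
v[4] = 10
v[5] = 11
v[6] = 17
v[7] = 17
v[8] = 18  (first piece 2, then v[6]=17)
v[9] = 19  (first piece 3, then v[6]=17)
v[10] = 25  (first piece 4, then v[6]=17)
One optimal plan: pieces 6 + 4 (1 cut) → €27 − €2 = €25.

25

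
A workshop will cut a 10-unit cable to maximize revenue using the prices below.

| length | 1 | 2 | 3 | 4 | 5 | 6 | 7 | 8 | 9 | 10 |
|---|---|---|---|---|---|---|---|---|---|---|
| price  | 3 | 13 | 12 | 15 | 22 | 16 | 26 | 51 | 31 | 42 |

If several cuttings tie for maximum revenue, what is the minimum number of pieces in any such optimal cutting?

Consider every possible first cut. r[k] is the best of p[i]+r[k−i] over all sellable i≤k.
r[1] = 3
r[2] = 13
r[3] = 16  (first piece 1, then r[2]=13)
r[4] = 26  (first piece 2, then r[2]=13)
r[5] = 29  (first piece 1, then r[4]=26)
r[6] = 39  (first piece 2, then r[4]=26)
r[7] = 42  (first piece 1, then r[6]=39)
r[8] = 52  (first piece 2, then r[6]=39)
r[9] = 55  (first piece 1, then r[8]=52)
r[10] = 65  (first piece 2, then r[8]=52)
Maximum revenue is €65.
Now minimize piece count subject to staying optimal: for each k, pieces[k] = 1 + min over i with p[i]+r[k−i]=r[k] of pieces[k−i].
pieces[7] = 4
pieces[8] = 4
pieces[9] = 5
pieces[10] = 5

5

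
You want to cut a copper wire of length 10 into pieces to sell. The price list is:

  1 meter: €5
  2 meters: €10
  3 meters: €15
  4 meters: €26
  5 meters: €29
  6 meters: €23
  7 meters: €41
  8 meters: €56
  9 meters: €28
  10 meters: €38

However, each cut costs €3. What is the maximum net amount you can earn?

63

Build net[k] bottom-up: net[k] = max over allowed piece i of (p[i] + net[k−i]) − 3 per cut.
net[1] = 5
net[2] = max(5+5-3, 10+0) = 10
net[3] = max(5+10-3, 10+5-3, 15+0) = 15
net[4] = max(5+15-3, 10+10-3, 15+5-3, 26+0) = 26
net[5] = max(5+26-3, 10+15-3, 15+10-3, 26+5-3, 29+0) = 29
net[6] = max(5+29-3, 10+26-3, 15+15-3, 26+10-3, 29+5-3, 23+0) = 33
net[7] = max(5+33-3, 10+29-3, 15+26-3, …, 23+5-3, 41+0) = 41
net[8] = max(5+41-3, 10+33-3, 15+29-3, …, 41+5-3, 56+0) = 56
net[9] = max(5+56-3, 10+41-3, 15+33-3, …, 56+5-3, 28+0) = 58
net[10] = max(5+58-3, 10+56-3, 15+41-3, …, 28+5-3, 38+0) = 63
One optimal plan: pieces 8 + 2 (1 cut) → €66 − €3 = €63.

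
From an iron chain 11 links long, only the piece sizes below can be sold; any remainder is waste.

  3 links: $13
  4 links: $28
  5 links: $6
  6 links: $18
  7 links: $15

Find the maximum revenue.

69

Build r[k] bottom-up: r[k] = max over allowed piece i of (p[i] + r[k−i]).
r[1] = 0
r[2] = 0
r[3] = 13
r[4] = max(13+0, 28+0) = 28
r[5] = max(13+0, 28+0, 6+0) = 28
r[6] = max(13+13, 28+0, 6+0, 18+0) = 28
r[7] = max(13+28, 28+13, 6+0, 18+0, 15+0) = 41
r[8] = max(13+28, 28+28, 6+13, 18+0, 15+0) = 56
r[9] = max(13+28, 28+28, 6+28, 18+13, 15+0) = 56
r[10] = max(13+41, 28+28, 6+28, 18+28, 15+13) = 56
r[11] = max(13+56, 28+41, 6+28, 18+28, 15+28) = 69
One optimal cutting: 4 + 4 + 3 → $69.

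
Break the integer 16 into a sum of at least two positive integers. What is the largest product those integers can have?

324

Fill m[k] for k=2..16: at each k try every first piece i and multiply by the better of (k−i) uncut or m[k−i].
Small cases: m[2]=1, m[3]=2, m[4]=4, m[5]=6, m[6]=9, m[7]=12, m[8]=18, m[9]=27, m[10]=36, m[11]=54.
m[12] = 3×max(9,27) = 3×27 = 81
m[13] = 2×max(11,54) = 2×54 = 108
m[14] = 2×max(12,81) = 2×81 = 162
m[15] = 3×max(12,81) = 3×81 = 243
m[16] = 2×max(14,162) = 2×162 = 324
One optimal split: 3 + 3 + 3 + 3 + 2 + 2; product 3×3×3×3×2×2 = 324.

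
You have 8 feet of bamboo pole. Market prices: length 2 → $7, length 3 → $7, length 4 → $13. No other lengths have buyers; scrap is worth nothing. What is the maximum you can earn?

Consider every possible first cut. r[k] is the best of p[i]+r[k−i] over all sellable i≤k.
r[1] = 0
r[2] = 7
r[3] = 7
r[4] = 14  (first piece 2, then r[2]=7)
r[5] = 14
r[6] = 21  (first piece 2, then r[4]=14)
r[7] = 21
r[8] = 28  (first piece 2, then r[6]=21)
One optimal cutting: 2 + 2 + 2 + 2 → $28.

28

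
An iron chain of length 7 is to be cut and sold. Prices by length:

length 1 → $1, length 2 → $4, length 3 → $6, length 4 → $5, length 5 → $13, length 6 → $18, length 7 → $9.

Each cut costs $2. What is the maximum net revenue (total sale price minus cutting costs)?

17

Build net[k] bottom-up: net[k] = max over allowed piece i of (p[i] + net[k−i]) − 2 per cut.
net[1] = 1
net[2] = 4
net[3] = 6
net[4] = 6  (first piece 2, then net[2]=4)
net[5] = 13
net[6] = 18
net[7] = 17  (first piece 1, then net[6]=18)
One optimal plan: pieces 6 + 1 (1 cut) → $19 − $2 = $17.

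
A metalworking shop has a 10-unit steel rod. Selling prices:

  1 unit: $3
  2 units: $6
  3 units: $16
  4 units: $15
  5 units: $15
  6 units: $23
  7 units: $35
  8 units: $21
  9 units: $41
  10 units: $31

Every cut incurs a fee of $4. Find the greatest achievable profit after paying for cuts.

47

Let r[k] be the best obtainable value from length k. For each k, try every first piece i and keep the best of price[i] + r[k−i] minus the 4 cut fee when i<k.
r[1] = 3
r[2] = max(3+3-4, 6+0) = 6
r[3] = max(3+6-4, 6+3-4, 16+0) = 16
r[4] = max(3+16-4, 6+6-4, 16+3-4, 15+0) = 15
r[5] = max(3+15-4, 6+16-4, 16+6-4, 15+3-4, 15+0) = 18
r[6] = max(3+18-4, 6+15-4, 16+16-4, 15+6-4, 15+3-4, 23+0) = 28
r[7] = max(3+28-4, 6+18-4, 16+15-4, …, 23+3-4, 35+0) = 35
r[8] = max(3+35-4, 6+28-4, 16+18-4, …, 35+3-4, 21+0) = 34
r[9] = max(3+34-4, 6+35-4, 16+28-4, …, 21+3-4, 41+0) = 41
r[10] = max(3+41-4, 6+34-4, 16+35-4, …, 41+3-4, 31+0) = 47
One optimal plan: pieces 7 + 3 (1 cut) → $51 − $4 = $47.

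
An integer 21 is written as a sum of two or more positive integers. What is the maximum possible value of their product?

Let prod[k] be the best product for length k (with at least one cut). For each first piece i, the rest contributes max(k−i, prod[k−i]).
prod[2] = 1*max(1,0) = 1*1 = 1
prod[3] = 1*max(2,1) = 1*2 = 2
prod[4] = 2*max(2,1) = 2*2 = 4
prod[5] = 2*max(3,2) = 2*3 = 6
prod[6] = 3*max(3,2) = 3*3 = 9
prod[7] = 2*max(5,6) = 2*6 = 12
prod[8] = 2*max(6,9) = 2*9 = 18
prod[9] = 3*max(6,9) = 3*9 = 27
prod[10] = 2*max(8,18) = 2*18 = 36
prod[11] = 2*max(9,27) = 2*27 = 54
prod[12] = 3*max(9,27) = 3*27 = 81
prod[13] = 2*max(11,54) = 2*54 = 108
prod[14] = 2*max(12,81) = 2*81 = 162
prod[15] = 3*max(12,81) = 3*81 = 243
prod[16] = 2*max(14,162) = 2*162 = 324
prod[17] = 2*max(15,243) = 2*243 = 486
prod[18] = 3*max(15,243) = 3*243 = 729
prod[19] = 2*max(17,486) = 2*486 = 972
prod[20] = 2*max(18,729) = 2*729 = 1458
prod[21] = 3*max(18,729) = 3*729 = 2187
One optimal split: 3 + 3 + 3 + 3 + 3 + 3 + 3; product 3*3*3*3*3*3*3 = 2187.

2187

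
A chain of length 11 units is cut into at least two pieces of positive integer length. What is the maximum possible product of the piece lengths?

54

Fill m[k] for k=2..11: at each k try every first piece i and multiply by the better of (k−i) uncut or m[k−i].
m[2] = 1*max(1,0) = 1*1 = 1
m[3] = 1*max(2,1) = 1*2 = 2
m[4] = 2*max(2,1) = 2*2 = 4
m[5] = 2*max(3,2) = 2*3 = 6
m[6] = 3*max(3,2) = 3*3 = 9
m[7] = 2*max(5,6) = 2*6 = 12
m[8] = 2*max(6,9) = 2*9 = 18
m[9] = 3*max(6,9) = 3*9 = 27
m[10] = 2*max(8,18) = 2*18 = 36
m[11] = 2*max(9,27) = 2*27 = 54
One optimal split: 3 + 3 + 3 + 2; product 3*3*3*2 = 54.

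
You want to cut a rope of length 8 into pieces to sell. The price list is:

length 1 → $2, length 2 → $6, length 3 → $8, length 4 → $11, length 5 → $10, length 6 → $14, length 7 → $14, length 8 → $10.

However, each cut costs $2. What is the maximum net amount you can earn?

Let v[k] be the best obtainable value from length k. For each k, try every first piece i and keep the best of price[i] + v[k−i] minus the 2 cut fee when i<k.
v[1] = 2
v[2] = 6
v[3] = 8
v[4] = 11
v[5] = 12  (first piece 2, then v[3]=8)
v[6] = 15  (first piece 2, then v[4]=11)
v[7] = 17  (first piece 3, then v[4]=11)
v[8] = 20  (first piece 4, then v[4]=11)
One optimal plan: pieces 4 + 4 (1 cut) → $22 − $2 = $20.

20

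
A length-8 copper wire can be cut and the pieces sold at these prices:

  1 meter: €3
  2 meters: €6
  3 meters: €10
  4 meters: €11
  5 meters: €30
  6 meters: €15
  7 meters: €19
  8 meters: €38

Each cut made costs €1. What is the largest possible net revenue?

Build v[k] bottom-up: v[k] = max over allowed piece i of (p[i] + v[k−i]) − 1 per cut.
v[1] = 3
v[2] = max(3+3-1, 6+0) = 6
v[3] = max(3+6-1, 6+3-1, 10+0) = 10
v[4] = max(3+10-1, 6+6-1, 10+3-1, 11+0) = 12
v[5] = max(3+12-1, 6+10-1, 10+6-1, 11+3-1, 30+0) = 30
v[6] = max(3+30-1, 6+12-1, 10+10-1, 11+6-1, 30+3-1, 15+0) = 32
v[7] = max(3+32-1, 6+30-1, 10+12-1, …, 15+3-1, 19+0) = 35
v[8] = max(3+35-1, 6+32-1, 10+30-1, …, 19+3-1, 38+0) = 39
One optimal plan: pieces 5 + 3 (1 cut) → €40 − €1 = €39.

39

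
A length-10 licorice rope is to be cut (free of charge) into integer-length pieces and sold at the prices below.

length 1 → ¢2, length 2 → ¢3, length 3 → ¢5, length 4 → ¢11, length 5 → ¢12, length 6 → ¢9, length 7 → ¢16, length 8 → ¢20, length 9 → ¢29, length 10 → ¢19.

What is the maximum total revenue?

Build v[k] bottom-up: v[k] = max over allowed piece i of (p[i] + v[k−i]).
v[1] = 2
v[2] = 4  (first piece 1, then v[1]=2)
v[3] = 6  (first piece 1, then v[2]=4)
v[4] = 11
v[5] = 13  (first piece 1, then v[4]=11)
v[6] = 15  (first piece 1, then v[5]=13)
v[7] = 17  (first piece 1, then v[6]=15)
v[8] = 22  (first piece 4, then v[4]=11)
v[9] = 29
v[10] = 31  (first piece 1, then v[9]=29)
One optimal cutting: 9 + 1 → ¢29 + ¢2 = ¢31.

31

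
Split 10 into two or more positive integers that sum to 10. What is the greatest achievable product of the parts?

Let P[k] be the best product for length k (with at least one cut). For each first piece i, the rest contributes max(k−i, P[k−i]).
P[2] = 1·max(1,0) = 1·1 = 1
P[3] = 1·max(2,1) = 1·2 = 2
P[4] = 2·max(2,1) = 2·2 = 4
P[5] = 2·max(3,2) = 2·3 = 6
P[6] = 3·max(3,2) = 3·3 = 9
P[7] = 2·max(5,6) = 2·6 = 12
P[8] = 2·max(6,9) = 2·9 = 18
P[9] = 3·max(6,9) = 3·9 = 27
P[10] = 2·max(8,18) = 2·18 = 36
One optimal split: 3 + 3 + 2 + 2; product 3·3·2·2 = 36.

36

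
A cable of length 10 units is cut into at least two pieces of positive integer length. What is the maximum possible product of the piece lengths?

Fill f[k] for k=2..10: at each k try every first piece i and multiply by the better of (k−i) uncut or f[k−i].
Small cases: f[2]=1, f[3]=2, f[4]=4, f[5]=6.
f[6] = max(1*6, 2*4, 3*3, 4*2, 5*1) = 9
f[7] = max(1*9, 2*6, 3*4, 4*3, 5*2, 6*1) = 12
f[8] = max(1*12, 2*9, 3*6, …, 6*2, 7*1) = 18
f[9] = max(1*18, 2*12, 3*9, …, 7*2, 8*1) = 27
f[10] = max(1*27, 2*18, 3*12, …, 8*2, 9*1) = 36
One optimal split: 3 + 3 + 2 + 2; product 3*3*2*2 = 36.

36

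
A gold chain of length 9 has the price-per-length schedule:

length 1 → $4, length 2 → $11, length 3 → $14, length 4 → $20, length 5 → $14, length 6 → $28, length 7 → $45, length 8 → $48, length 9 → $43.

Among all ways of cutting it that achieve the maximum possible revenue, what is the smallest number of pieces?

Let r[k] be the best obtainable value from length k. For each k, try every first piece i and keep the best of price[i] + r[k−i].
r[1] = 4
r[2] = 11
r[3] = 15  (first piece 1, then r[2]=11)
r[4] = 22  (first piece 2, then r[2]=11)
r[5] = 26  (first piece 1, then r[4]=22)
r[6] = 33  (first piece 2, then r[4]=22)
r[7] = 45
r[8] = 49  (first piece 1, then r[7]=45)
r[9] = 56  (first piece 2, then r[7]=45)
Maximum revenue is $56.
Now minimize piece count subject to staying optimal: for each k, pieces[k] = 1 + min over i with p[i]+r[k−i]=r[k] of pieces[k−i].
pieces[6] = 3
pieces[7] = 1
pieces[8] = 2
pieces[9] = 2

2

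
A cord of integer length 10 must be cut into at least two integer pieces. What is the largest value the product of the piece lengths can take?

36

Let prod[k] be the best product for length k (with at least one cut). For each first piece i, the rest contributes max(k−i, prod[k−i]).
prod[2] = 1·max(1,0) = 1·1 = 1
prod[3] = 1·max(2,1) = 1·2 = 2
prod[4] = 2·max(2,1) = 2·2 = 4
prod[5] = 2·max(3,2) = 2·3 = 6
prod[6] = 3·max(3,2) = 3·3 = 9
prod[7] = 2·max(5,6) = 2·6 = 12
prod[8] = 2·max(6,9) = 2·9 = 18
prod[9] = 3·max(6,9) = 3·9 = 27
prod[10] = 2·max(8,18) = 2·18 = 36
One optimal split: 3 + 3 + 2 + 2; product 3·3·2·2 = 36.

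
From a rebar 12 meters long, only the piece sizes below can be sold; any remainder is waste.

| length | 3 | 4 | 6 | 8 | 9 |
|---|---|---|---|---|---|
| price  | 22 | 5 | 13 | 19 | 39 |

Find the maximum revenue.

Let f[k] be the best obtainable value from length k. For each k, try every first piece i and keep the best of price[i] + f[k−i].
f[1] = 0
f[2] = 0
f[3] = 22
f[4] = 22
f[5] = 22
f[6] = 44  (first piece 3, then f[3]=22)
f[7] = 44
f[8] = 44
f[9] = 66  (first piece 3, then f[6]=44)
f[10] = 66
f[11] = 66
f[12] = 88  (first piece 3, then f[9]=66)
One optimal cutting: 3 + 3 + 3 + 3 → ₹88.

88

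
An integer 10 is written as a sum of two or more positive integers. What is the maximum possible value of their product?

Define prod[k] = max over 1≤i<k of i · max(k−i, prod[k−i]); the inner max lets the remainder stay uncut if that's better.
prod[2] = 1*max(1,0) = 1*1 = 1
prod[3] = max(1*2, 2*1) = 2
prod[4] = max(1*3, 2*2, 3*1) = 4
prod[5] = max(1*4, 2*3, 3*2, 4*1) = 6
prod[6] = max(1*6, 2*4, 3*3, 4*2, 5*1) = 9
prod[7] = max(1*9, 2*6, 3*4, 4*3, 5*2, 6*1) = 12
prod[8] = max(1*12, 2*9, 3*6, …, 6*2, 7*1) = 18
prod[9] = max(1*18, 2*12, 3*9, …, 7*2, 8*1) = 27
prod[10] = max(1*27, 2*18, 3*12, …, 8*2, 9*1) = 36
One optimal split: 3 + 3 + 2 + 2; product 3*3*2*2 = 36.

36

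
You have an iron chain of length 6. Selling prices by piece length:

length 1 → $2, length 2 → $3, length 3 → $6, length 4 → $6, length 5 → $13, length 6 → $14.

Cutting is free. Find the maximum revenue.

15

Build r[k] bottom-up: r[k] = max over allowed piece i of (p[i] + r[k−i]).
r[1] = 2
r[2] = 4  (first piece 1, then r[1]=2)
r[3] = 6  (first piece 1, then r[2]=4)
r[4] = 8  (first piece 1, then r[3]=6)
r[5] = 13
r[6] = 15  (first piece 1, then r[5]=13)
One optimal cutting: 5 + 1 → $13 + $2 = $15.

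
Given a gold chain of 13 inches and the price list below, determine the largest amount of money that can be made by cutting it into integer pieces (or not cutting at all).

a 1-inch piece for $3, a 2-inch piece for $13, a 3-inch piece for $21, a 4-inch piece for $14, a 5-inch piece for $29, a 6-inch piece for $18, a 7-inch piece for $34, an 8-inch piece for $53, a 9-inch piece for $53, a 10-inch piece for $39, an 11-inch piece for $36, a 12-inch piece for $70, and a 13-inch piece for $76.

89

Let v[k] be the best obtainable value from length k. For each k, try every first piece i and keep the best of price[i] + v[k−i].
v[1] = 3
v[2] = max(3+3, 13+0) = 13
v[3] = max(3+13, 13+3, 21+0) = 21
v[4] = max(3+21, 13+13, 21+3, 14+0) = 26
v[5] = max(3+26, 13+21, 21+13, 14+3, 29+0) = 34
v[6] = max(3+34, 13+26, 21+21, 14+13, 29+3, 18+0) = 42
v[7] = max(3+42, 13+34, 21+26, …, 18+3, 34+0) = 47
v[8] = max(3+47, 13+42, 21+34, …, 34+3, 53+0) = 55
v[9] = max(3+55, 13+47, 21+42, …, 53+3, 53+0) = 63
v[10] = max(3+63, 13+55, 21+47, …, 53+3, 39+0) = 68
v[11] = max(3+68, 13+63, 21+55, …, 39+3, 36+0) = 76
v[12] = max(3+76, 13+68, 21+63, …, 36+3, 70+0) = 84
v[13] = max(3+84, 13+76, 21+68, …, 70+3, 76+0) = 89
One optimal cutting: 3 + 3 + 3 + 2 + 2 → $21 + $21 + $21 + $13 + $13 = $89.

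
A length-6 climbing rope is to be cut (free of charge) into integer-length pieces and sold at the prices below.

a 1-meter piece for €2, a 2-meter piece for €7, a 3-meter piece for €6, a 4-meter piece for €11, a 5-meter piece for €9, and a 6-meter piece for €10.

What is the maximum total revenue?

Build R[k] bottom-up: R[k] = max over allowed piece i of (p[i] + R[k−i]).
R[1] = 2
R[2] = 7
R[3] = 9  (first piece 1, then R[2]=7)
R[4] = 14  (first piece 2, then R[2]=7)
R[5] = 16  (first piece 1, then R[4]=14)
R[6] = 21  (first piece 2, then R[4]=14)
One optimal cutting: 2 + 2 + 2 → €7 + €7 + €7 = €21.

21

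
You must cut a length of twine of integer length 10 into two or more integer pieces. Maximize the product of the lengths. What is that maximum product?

Let m[k] be the best product for length k (with at least one cut). For each first piece i, the rest contributes max(k−i, m[k−i]).
m[2] = 1·max(1,0) = 1·1 = 1
m[3] = 1·max(2,1) = 1·2 = 2
m[4] = 2·max(2,1) = 2·2 = 4
m[5] = 2·max(3,2) = 2·3 = 6
m[6] = 3·max(3,2) = 3·3 = 9
m[7] = 2·max(5,6) = 2·6 = 12
m[8] = 2·max(6,9) = 2·9 = 18
m[9] = 3·max(6,9) = 3·9 = 27
m[10] = 2·max(8,18) = 2·18 = 36
One optimal split: 3 + 3 + 2 + 2; product 3·3·2·2 = 36.

36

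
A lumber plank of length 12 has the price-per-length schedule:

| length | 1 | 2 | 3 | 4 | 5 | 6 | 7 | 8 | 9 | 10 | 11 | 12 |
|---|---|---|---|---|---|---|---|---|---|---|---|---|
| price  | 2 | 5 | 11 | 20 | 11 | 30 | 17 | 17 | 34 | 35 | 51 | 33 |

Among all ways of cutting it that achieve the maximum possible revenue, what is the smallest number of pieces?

2

Consider every possible first cut. r[k] is the best of p[i]+r[k−i] over all sellable i≤k.
r[1] = 2
r[2] = max(2+2, 5+0) = 5
r[3] = max(2+5, 5+2, 11+0) = 11
r[4] = max(2+11, 5+5, 11+2, 20+0) = 20
r[5] = max(2+20, 5+11, 11+5, 20+2, 11+0) = 22
r[6] = max(2+22, 5+20, 11+11, 20+5, 11+2, 30+0) = 30
r[7] = max(2+30, 5+22, 11+20, …, 30+2, 17+0) = 32
r[8] = max(2+32, 5+30, 11+22, …, 17+2, 17+0) = 40
r[9] = max(2+40, 5+32, 11+30, …, 17+2, 34+0) = 42
r[10] = max(2+42, 5+40, 11+32, …, 34+2, 35+0) = 50
r[11] = max(2+50, 5+42, 11+40, …, 35+2, 51+0) = 52
r[12] = max(2+52, 5+50, 11+42, …, 51+2, 33+0) = 60
Maximum revenue is $60.
Now minimize piece count subject to staying optimal: for each k, pieces[k] = 1 + min over i with p[i]+r[k−i]=r[k] of pieces[k−i].
pieces[9] = 3
pieces[10] = 2
pieces[11] = 3
pieces[12] = 2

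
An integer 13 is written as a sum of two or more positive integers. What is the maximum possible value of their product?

108

Fill prod[k] for k=2..13: at each k try every first piece i and multiply by the better of (k−i) uncut or prod[k−i].
prod[2] = 1*max(1,0) = 1*1 = 1
prod[3] = 1*max(2,1) = 1*2 = 2
prod[4] = 2*max(2,1) = 2*2 = 4
prod[5] = 2*max(3,2) = 2*3 = 6
prod[6] = 3*max(3,2) = 3*3 = 9
prod[7] = 2*max(5,6) = 2*6 = 12
prod[8] = 2*max(6,9) = 2*9 = 18
prod[9] = 3*max(6,9) = 3*9 = 27
prod[10] = 2*max(8,18) = 2*18 = 36
prod[11] = 2*max(9,27) = 2*27 = 54
prod[12] = 3*max(9,27) = 3*27 = 81
prod[13] = 2*max(11,54) = 2*54 = 108
One optimal split: 3 + 3 + 3 + 2 + 2; product 3*3*3*2*2 = 108.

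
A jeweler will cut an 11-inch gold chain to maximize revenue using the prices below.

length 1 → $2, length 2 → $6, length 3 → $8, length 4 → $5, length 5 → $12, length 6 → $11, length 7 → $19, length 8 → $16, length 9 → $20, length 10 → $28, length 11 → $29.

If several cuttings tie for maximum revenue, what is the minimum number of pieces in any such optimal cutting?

Build r[k] bottom-up: r[k] = max over allowed piece i of (p[i] + r[k−i]).
r[1] = 2
r[2] = max(2+2, 6+0) = 6
r[3] = max(2+6, 6+2, 8+0) = 8
r[4] = max(2+8, 6+6, 8+2, 5+0) = 12
r[5] = max(2+12, 6+8, 8+6, 5+2, 12+0) = 14
r[6] = max(2+14, 6+12, 8+8, 5+6, 12+2, 11+0) = 18
r[7] = max(2+18, 6+14, 8+12, …, 11+2, 19+0) = 20
r[8] = max(2+20, 6+18, 8+14, …, 19+2, 16+0) = 24
r[9] = max(2+24, 6+20, 8+18, …, 16+2, 20+0) = 26
r[10] = max(2+26, 6+24, 8+20, …, 20+2, 28+0) = 30
r[11] = max(2+30, 6+26, 8+24, …, 28+2, 29+0) = 32
Maximum revenue is $32.
Now minimize piece count subject to staying optimal: for each k, pieces[k] = 1 + min over i with p[i]+r[k−i]=r[k] of pieces[k−i].
pieces[8] = 4
pieces[9] = 4
pieces[10] = 5
pieces[11] = 5

5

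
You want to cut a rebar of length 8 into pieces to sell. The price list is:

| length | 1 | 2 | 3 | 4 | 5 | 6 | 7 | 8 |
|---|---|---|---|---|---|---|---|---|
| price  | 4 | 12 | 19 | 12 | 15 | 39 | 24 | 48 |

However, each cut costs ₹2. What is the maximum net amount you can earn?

49

Let v[k] be the best obtainable value from length k. For each k, try every first piece i and keep the best of price[i] + v[k−i] minus the 2 cut fee when i<k.
v[1] = 4
v[2] = 12
v[3] = 19
v[4] = 22  (first piece 2, then v[2]=12)
v[5] = 29  (first piece 2, then v[3]=19)
v[6] = 39
v[7] = 41  (first piece 1, then v[6]=39)
v[8] = 49  (first piece 2, then v[6]=39)
One optimal plan: pieces 6 + 2 (1 cut) → ₹51 − ₹2 = ₹49.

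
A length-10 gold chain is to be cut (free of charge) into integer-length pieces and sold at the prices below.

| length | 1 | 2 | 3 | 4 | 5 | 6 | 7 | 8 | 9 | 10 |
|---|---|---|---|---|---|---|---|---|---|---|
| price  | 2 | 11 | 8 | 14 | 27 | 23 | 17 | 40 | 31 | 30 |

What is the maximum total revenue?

Consider every possible first cut. v[k] is the best of p[i]+v[k−i] over all sellable i≤k.
v[1] = 2
v[2] = max(2+2, 11+0) = 11
v[3] = max(2+11, 11+2, 8+0) = 13
v[4] = max(2+13, 11+11, 8+2, 14+0) = 22
v[5] = max(2+22, 11+13, 8+11, 14+2, 27+0) = 27
v[6] = max(2+27, 11+22, 8+13, 14+11, 27+2, 23+0) = 33
v[7] = max(2+33, 11+27, 8+22, …, 23+2, 17+0) = 38
v[8] = max(2+38, 11+33, 8+27, …, 17+2, 40+0) = 44
v[9] = max(2+44, 11+38, 8+33, …, 40+2, 31+0) = 49
v[10] = max(2+49, 11+44, 8+38, …, 31+2, 30+0) = 55
One optimal cutting: 2 + 2 + 2 + 2 + 2 → $11 + $11 + $11 + $11 + $11 = $55.

55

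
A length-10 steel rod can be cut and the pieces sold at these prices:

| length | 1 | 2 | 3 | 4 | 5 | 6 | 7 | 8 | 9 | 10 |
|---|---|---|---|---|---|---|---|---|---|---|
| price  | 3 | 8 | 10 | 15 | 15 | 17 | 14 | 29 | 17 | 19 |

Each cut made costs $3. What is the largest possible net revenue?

Build v[k] bottom-up: v[k] = max over allowed piece i of (p[i] + v[k−i]) − 3 per cut.
v[1] = 3
v[2] = max(3+3-3, 8+0) = 8
v[3] = max(3+8-3, 8+3-3, 10+0) = 10
v[4] = max(3+10-3, 8+8-3, 10+3-3, 15+0) = 15
v[5] = max(3+15-3, 8+10-3, 10+8-3, 15+3-3, 15+0) = 15
v[6] = max(3+15-3, 8+15-3, 10+10-3, 15+8-3, 15+3-3, 17+0) = 20
v[7] = max(3+20-3, 8+15-3, 10+15-3, …, 17+3-3, 14+0) = 22
v[8] = max(3+22-3, 8+20-3, 10+15-3, …, 14+3-3, 29+0) = 29
v[9] = max(3+29-3, 8+22-3, 10+20-3, …, 29+3-3, 17+0) = 29
v[10] = max(3+29-3, 8+29-3, 10+22-3, …, 17+3-3, 19+0) = 34
One optimal plan: pieces 8 + 2 (1 cut) → $37 − $3 = $34.

34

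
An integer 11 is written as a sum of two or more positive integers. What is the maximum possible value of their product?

54

Let prod[k] be the best product for length k (with at least one cut). For each first piece i, the rest contributes max(k−i, prod[k−i]).
Small cases: prod[2]=1, prod[3]=2.
prod[4] = 2·max(2,1) = 2·2 = 4
prod[5] = 2·max(3,2) = 2·3 = 6
prod[6] = 3·max(3,2) = 3·3 = 9
prod[7] = 2·max(5,6) = 2·6 = 12
prod[8] = 2·max(6,9) = 2·9 = 18
prod[9] = 3·max(6,9) = 3·9 = 27
prod[10] = 2·max(8,18) = 2·18 = 36
prod[11] = 2·max(9,27) = 2·27 = 54
One optimal split: 3 + 3 + 3 + 2; product 3·3·3·2 = 54.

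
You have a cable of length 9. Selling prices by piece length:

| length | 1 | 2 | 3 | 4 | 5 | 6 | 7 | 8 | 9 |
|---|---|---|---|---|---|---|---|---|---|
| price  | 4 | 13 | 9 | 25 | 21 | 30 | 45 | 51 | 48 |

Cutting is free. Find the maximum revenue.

Let r[k] be the best obtainable value from length k. For each k, try every first piece i and keep the best of price[i] + r[k−i].
r[1] = 4
r[2] = 13
r[3] = 17  (first piece 1, then r[2]=13)
r[4] = 26  (first piece 2, then r[2]=13)
r[5] = 30  (first piece 1, then r[4]=26)
r[6] = 39  (first piece 2, then r[4]=26)
r[7] = 45
r[8] = 52  (first piece 2, then r[6]=39)
r[9] = 58  (first piece 2, then r[7]=45)
One optimal cutting: 7 + 2 → €45 + €13 = €58.

58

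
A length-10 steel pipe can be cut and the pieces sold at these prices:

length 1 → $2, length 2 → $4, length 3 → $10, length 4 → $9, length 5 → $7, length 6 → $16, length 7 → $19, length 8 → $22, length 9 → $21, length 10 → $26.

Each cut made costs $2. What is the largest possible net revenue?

27

Let net[k] be the best obtainable value from length k. For each k, try every first piece i and keep the best of price[i] + net[k−i] minus the 2 cut fee when i<k.
net[1] = 2
net[2] = 4
net[3] = 10
net[4] = 10  (first piece 1, then net[3]=10)
net[5] = 12  (first piece 2, then net[3]=10)
net[6] = 18  (first piece 3, then net[3]=10)
net[7] = 19
net[8] = 22
net[9] = 26  (first piece 3, then net[6]=18)
net[10] = 27  (first piece 3, then net[7]=19)
One optimal plan: pieces 7 + 3 (1 cut) → $29 − $2 = $27.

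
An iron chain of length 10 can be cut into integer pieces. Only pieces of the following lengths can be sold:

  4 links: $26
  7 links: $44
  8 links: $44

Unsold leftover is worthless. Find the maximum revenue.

Consider every possible first cut. best[k] is the best of p[i]+best[k−i] over all sellable i≤k.
best[1] = 0
best[2] = 0
best[3] = 0
best[4] = 26
best[5] = 26
best[6] = 26
best[7] = 44
best[8] = 52  (first piece 4, then best[4]=26)
best[9] = 52
best[10] = 52
One optimal cutting: pieces 4 + 4 with 2 links of scrap → $52.

52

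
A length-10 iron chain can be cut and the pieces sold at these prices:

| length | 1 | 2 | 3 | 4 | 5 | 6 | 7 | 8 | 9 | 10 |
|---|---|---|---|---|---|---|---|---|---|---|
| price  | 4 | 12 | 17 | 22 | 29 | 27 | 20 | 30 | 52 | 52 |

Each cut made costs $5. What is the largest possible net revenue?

Let v[k] be the best obtainable value from length k. For each k, try every first piece i and keep the best of price[i] + v[k−i] minus the 5 cut fee when i<k.
v[1] = 4
v[2] = max(4+4-5, 12+0) = 12
v[3] = max(4+12-5, 12+4-5, 17+0) = 17
v[4] = max(4+17-5, 12+12-5, 17+4-5, 22+0) = 22
v[5] = max(4+22-5, 12+17-5, 17+12-5, 22+4-5, 29+0) = 29
v[6] = max(4+29-5, 12+22-5, 17+17-5, 22+12-5, 29+4-5, 27+0) = 29
v[7] = max(4+29-5, 12+29-5, 17+22-5, …, 27+4-5, 20+0) = 36
v[8] = max(4+36-5, 12+29-5, 17+29-5, …, 20+4-5, 30+0) = 41
v[9] = max(4+41-5, 12+36-5, 17+29-5, …, 30+4-5, 52+0) = 52
v[10] = max(4+52-5, 12+41-5, 17+36-5, …, 52+4-5, 52+0) = 53
One optimal plan: pieces 5 + 5 (1 cut) → $58 − $5 = $53.

53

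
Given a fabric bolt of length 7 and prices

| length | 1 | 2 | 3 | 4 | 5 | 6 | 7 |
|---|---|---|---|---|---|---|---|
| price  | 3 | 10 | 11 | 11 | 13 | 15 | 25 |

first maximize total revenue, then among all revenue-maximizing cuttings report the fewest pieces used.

4

Build r[k] bottom-up: r[k] = max over allowed piece i of (p[i] + r[k−i]).
r[1] = 3
r[2] = max(3+3, 10+0) = 10
r[3] = max(3+10, 10+3, 11+0) = 13
r[4] = max(3+13, 10+10, 11+3, 11+0) = 20
r[5] = max(3+20, 10+13, 11+10, 11+3, 13+0) = 23
r[6] = max(3+23, 10+20, 11+13, 11+10, 13+3, 15+0) = 30
r[7] = max(3+30, 10+23, 11+20, …, 15+3, 25+0) = 33
Maximum revenue is $33.
Now minimize piece count subject to staying optimal: for each k, pieces[k] = 1 + min over i with p[i]+r[k−i]=r[k] of pieces[k−i].
pieces[4] = 2
pieces[5] = 3
pieces[6] = 3
pieces[7] = 4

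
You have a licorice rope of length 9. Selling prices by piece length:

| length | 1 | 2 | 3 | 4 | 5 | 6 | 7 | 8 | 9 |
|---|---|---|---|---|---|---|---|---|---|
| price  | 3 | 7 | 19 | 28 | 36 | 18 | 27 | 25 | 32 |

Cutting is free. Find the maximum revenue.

64

Consider every possible first cut. r[k] is the best of p[i]+r[k−i] over all sellable i≤k.
r[1] = 3
r[2] = max(3+3, 7+0) = 7
r[3] = max(3+7, 7+3, 19+0) = 19
r[4] = max(3+19, 7+7, 19+3, 28+0) = 28
r[5] = max(3+28, 7+19, 19+7, 28+3, 36+0) = 36
r[6] = max(3+36, 7+28, 19+19, 28+7, 36+3, 18+0) = 39
r[7] = max(3+39, 7+36, 19+28, …, 18+3, 27+0) = 47
r[8] = max(3+47, 7+39, 19+36, …, 27+3, 25+0) = 56
r[9] = max(3+56, 7+47, 19+39, …, 25+3, 32+0) = 64
One optimal cutting: 5 + 4 → ¢36 + ¢28 = ¢64.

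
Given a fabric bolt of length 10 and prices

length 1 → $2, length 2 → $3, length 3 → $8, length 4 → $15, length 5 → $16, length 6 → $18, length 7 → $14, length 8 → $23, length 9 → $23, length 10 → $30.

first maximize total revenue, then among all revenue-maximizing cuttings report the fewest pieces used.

Let r[k] be the best obtainable value from length k. For each k, try every first piece i and keep the best of price[i] + r[k−i].
r[1] = 2
r[2] = 4  (first piece 1, then r[1]=2)
r[3] = 8
r[4] = 15
r[5] = 17  (first piece 1, then r[4]=15)
r[6] = 19  (first piece 1, then r[5]=17)
r[7] = 23  (first piece 3, then r[4]=15)
r[8] = 30  (first piece 4, then r[4]=15)
r[9] = 32  (first piece 1, then r[8]=30)
r[10] = 34  (first piece 1, then r[9]=32)
Maximum revenue is $34.
Now minimize piece count subject to staying optimal: for each k, pieces[k] = 1 + min over i with p[i]+r[k−i]=r[k] of pieces[k−i].
pieces[7] = 2
pieces[8] = 2
pieces[9] = 3
pieces[10] = 4

4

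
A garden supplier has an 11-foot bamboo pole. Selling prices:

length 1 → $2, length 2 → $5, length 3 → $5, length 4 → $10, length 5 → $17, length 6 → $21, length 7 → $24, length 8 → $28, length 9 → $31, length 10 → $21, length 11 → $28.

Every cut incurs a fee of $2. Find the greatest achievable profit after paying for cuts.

Let v[k] be the best obtainable value from length k. For each k, try every first piece i and keep the best of price[i] + v[k−i] minus the 2 cut fee when i<k.
v[1] = 2
v[2] = 5
v[3] = 5  (first piece 1, then v[2]=5)
v[4] = 10
v[5] = 17
v[6] = 21
v[7] = 24
v[8] = 28
v[9] = 31
v[10] = 32  (first piece 5, then v[5]=17)
v[11] = 36  (first piece 5, then v[6]=21)
One optimal plan: pieces 6 + 5 (1 cut) → $38 − $2 = $36.

36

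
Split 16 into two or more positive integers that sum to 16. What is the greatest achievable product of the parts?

Let m[k] be the best product for length k (with at least one cut). For each first piece i, the rest contributes max(k−i, m[k−i]).
Small cases: m[2]=1, m[3]=2, m[4]=4, m[5]=6, m[6]=9, m[7]=12, m[8]=18, m[9]=27.
m[10] = 2*max(8,18) = 2*18 = 36
m[11] = 2*max(9,27) = 2*27 = 54
m[12] = 3*max(9,27) = 3*27 = 81
m[13] = 2*max(11,54) = 2*54 = 108
m[14] = 2*max(12,81) = 2*81 = 162
m[15] = 3*max(12,81) = 3*81 = 243
m[16] = 2*max(14,162) = 2*162 = 324
One optimal split: 3 + 3 + 3 + 3 + 2 + 2; product 3*3*3*3*2*2 = 324.

324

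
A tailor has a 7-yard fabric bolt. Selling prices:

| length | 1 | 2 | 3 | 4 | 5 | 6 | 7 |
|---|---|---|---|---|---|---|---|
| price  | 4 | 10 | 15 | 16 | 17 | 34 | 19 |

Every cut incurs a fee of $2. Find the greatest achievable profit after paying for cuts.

36

Let r[k] be the best obtainable value from length k. For each k, try every first piece i and keep the best of price[i] + r[k−i] minus the 2 cut fee when i<k.
r[1] = 4
r[2] = max(4+4-2, 10+0) = 10
r[3] = max(4+10-2, 10+4-2, 15+0) = 15
r[4] = max(4+15-2, 10+10-2, 15+4-2, 16+0) = 18
r[5] = max(4+18-2, 10+15-2, 15+10-2, 16+4-2, 17+0) = 23
r[6] = max(4+23-2, 10+18-2, 15+15-2, 16+10-2, 17+4-2, 34+0) = 34
r[7] = max(4+34-2, 10+23-2, 15+18-2, …, 34+4-2, 19+0) = 36
One optimal plan: pieces 6 + 1 (1 cut) → $38 − $2 = $36.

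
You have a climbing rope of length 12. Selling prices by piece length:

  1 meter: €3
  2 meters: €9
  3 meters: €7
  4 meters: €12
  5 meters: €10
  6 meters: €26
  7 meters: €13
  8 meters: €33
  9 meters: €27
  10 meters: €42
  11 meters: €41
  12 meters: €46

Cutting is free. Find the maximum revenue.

54

Build r[k] bottom-up: r[k] = max over allowed piece i of (p[i] + r[k−i]).
r[1] = 3
r[2] = 9
r[3] = 12  (first piece 1, then r[2]=9)
r[4] = 18  (first piece 2, then r[2]=9)
r[5] = 21  (first piece 1, then r[4]=18)
r[6] = 27  (first piece 2, then r[4]=18)
r[7] = 30  (first piece 1, then r[6]=27)
r[8] = 36  (first piece 2, then r[6]=27)
r[9] = 39  (first piece 1, then r[8]=36)
r[10] = 45  (first piece 2, then r[8]=36)
r[11] = 48  (first piece 1, then r[10]=45)
r[12] = 54  (first piece 2, then r[10]=45)
One optimal cutting: 2 + 2 + 2 + 2 + 2 + 2 → €9 + €9 + €9 + €9 + €9 + €9 = €54.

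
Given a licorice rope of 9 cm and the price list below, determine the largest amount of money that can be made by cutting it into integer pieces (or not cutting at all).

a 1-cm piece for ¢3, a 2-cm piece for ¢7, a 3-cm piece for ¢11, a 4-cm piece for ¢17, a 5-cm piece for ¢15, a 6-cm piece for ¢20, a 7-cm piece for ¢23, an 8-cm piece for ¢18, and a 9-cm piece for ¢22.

37

Build v[k] bottom-up: v[k] = max over allowed piece i of (p[i] + v[k−i]).
v[1] = 3
v[2] = 7
v[3] = 11
v[4] = 17
v[5] = 20  (first piece 1, then v[4]=17)
v[6] = 24  (first piece 2, then v[4]=17)
v[7] = 28  (first piece 3, then v[4]=17)
v[8] = 34  (first piece 4, then v[4]=17)
v[9] = 37  (first piece 1, then v[8]=34)
One optimal cutting: 4 + 4 + 1 → ¢17 + ¢17 + ¢3 = ¢37.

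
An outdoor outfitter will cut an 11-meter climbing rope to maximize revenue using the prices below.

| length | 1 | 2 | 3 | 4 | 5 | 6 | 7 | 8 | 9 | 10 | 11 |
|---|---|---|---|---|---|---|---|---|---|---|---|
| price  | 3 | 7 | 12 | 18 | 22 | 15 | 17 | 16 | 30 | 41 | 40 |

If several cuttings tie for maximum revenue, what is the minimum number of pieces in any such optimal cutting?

Consider every possible first cut. r[k] is the best of p[i]+r[k−i] over all sellable i≤k.
r[1] = 3
r[2] = max(3+3, 7+0) = 7
r[3] = max(3+7, 7+3, 12+0) = 12
r[4] = max(3+12, 7+7, 12+3, 18+0) = 18
r[5] = max(3+18, 7+12, 12+7, 18+3, 22+0) = 22
r[6] = max(3+22, 7+18, 12+12, 18+7, 22+3, 15+0) = 25
r[7] = max(3+25, 7+22, 12+18, …, 15+3, 17+0) = 30
r[8] = max(3+30, 7+25, 12+22, …, 17+3, 16+0) = 36
r[9] = max(3+36, 7+30, 12+25, …, 16+3, 30+0) = 40
r[10] = max(3+40, 7+36, 12+30, …, 30+3, 41+0) = 44
r[11] = max(3+44, 7+40, 12+36, …, 41+3, 40+0) = 48
Maximum revenue is €48.
Now minimize piece count subject to staying optimal: for each k, pieces[k] = 1 + min over i with p[i]+r[k−i]=r[k] of pieces[k−i].
pieces[8] = 2
pieces[9] = 2
pieces[10] = 2
pieces[11] = 3

3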